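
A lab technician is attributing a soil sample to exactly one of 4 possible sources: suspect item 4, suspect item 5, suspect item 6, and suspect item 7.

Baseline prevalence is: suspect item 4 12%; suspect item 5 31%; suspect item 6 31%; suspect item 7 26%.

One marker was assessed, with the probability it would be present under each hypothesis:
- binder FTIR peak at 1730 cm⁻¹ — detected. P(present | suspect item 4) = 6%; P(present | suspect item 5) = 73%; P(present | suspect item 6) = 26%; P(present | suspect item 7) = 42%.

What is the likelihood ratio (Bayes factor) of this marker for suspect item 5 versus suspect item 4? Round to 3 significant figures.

12.2

The Bayes factor is the ratio of the two likelihoods.
  suspect item 5: 0.73
  suspect item 4: 0.06
Bayes factor = 0.73 / 0.06 ≈ 12.2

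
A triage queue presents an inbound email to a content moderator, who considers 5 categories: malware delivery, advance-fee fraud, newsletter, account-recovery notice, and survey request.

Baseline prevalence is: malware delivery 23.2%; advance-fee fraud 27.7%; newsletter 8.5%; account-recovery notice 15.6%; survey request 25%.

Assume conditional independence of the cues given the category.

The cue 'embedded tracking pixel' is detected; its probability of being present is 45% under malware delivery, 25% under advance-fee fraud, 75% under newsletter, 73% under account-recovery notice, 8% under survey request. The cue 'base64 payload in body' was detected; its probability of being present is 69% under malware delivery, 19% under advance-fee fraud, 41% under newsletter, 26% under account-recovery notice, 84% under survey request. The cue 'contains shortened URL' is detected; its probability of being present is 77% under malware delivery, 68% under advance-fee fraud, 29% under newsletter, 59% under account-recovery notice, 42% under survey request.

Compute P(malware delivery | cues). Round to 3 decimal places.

By Bayes' rule with conditional independence, the unnormalized weight for each hypothesis is prior × ∏ likelihoods:
  malware delivery: 0.232 × 0.45 × 0.69 × 0.77 = 0.055468
  advance-fee fraud: 0.277 × 0.25 × 0.19 × 0.68 = 0.0089471
  newsletter: 0.085 × 0.75 × 0.41 × 0.29 = 0.0075799
  account-recovery notice: 0.156 × 0.73 × 0.26 × 0.59 = 0.017469
  survey request: 0.250 × 0.08 × 0.84 × 0.42 = 0.007056
Marginal likelihood of the evidence = 0.09652.
P(malware delivery | evidence) = 0.055468 / 0.09652 ≈ 0.575.

0.575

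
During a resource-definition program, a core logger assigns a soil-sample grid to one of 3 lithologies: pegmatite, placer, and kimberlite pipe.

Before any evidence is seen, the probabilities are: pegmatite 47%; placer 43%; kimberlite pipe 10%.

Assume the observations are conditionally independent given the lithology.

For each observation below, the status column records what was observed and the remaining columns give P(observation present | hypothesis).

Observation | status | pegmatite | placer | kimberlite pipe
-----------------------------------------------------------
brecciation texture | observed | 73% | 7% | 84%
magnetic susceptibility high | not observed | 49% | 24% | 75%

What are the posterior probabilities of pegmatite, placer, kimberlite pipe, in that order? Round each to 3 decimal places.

0.800, 0.105, 0.096

By Bayes' rule with conditional independence, the unnormalized weight for each hypothesis is prior × ∏ likelihoods (using 1 − P(present | H) for each absent observation):
  pegmatite: 0.47 × 0.73 × (1 − 0.49) = 0.17498
  placer: 0.43 × 0.07 × (1 − 0.24) = 0.022876
  kimberlite pipe: 0.10 × 0.84 × (1 − 0.75) = 0.021
Normalizing constant Z = 0.17498 + 0.022876 + 0.021 = 0.21886.
P(pegmatite | evidence) = 0.17498 / 0.21886 ≈ 0.800
P(placer | evidence) = 0.022876 / 0.21886 ≈ 0.105
P(kimberlite pipe | evidence) = 0.021 / 0.21886 ≈ 0.096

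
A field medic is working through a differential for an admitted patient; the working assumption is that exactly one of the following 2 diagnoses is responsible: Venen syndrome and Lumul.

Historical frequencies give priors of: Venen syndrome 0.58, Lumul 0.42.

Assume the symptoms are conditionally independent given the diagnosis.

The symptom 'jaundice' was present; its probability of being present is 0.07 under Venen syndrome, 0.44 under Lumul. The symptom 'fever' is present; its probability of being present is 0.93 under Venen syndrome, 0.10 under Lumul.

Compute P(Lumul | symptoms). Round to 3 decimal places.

For each hypothesis, the unnormalized posterior weight is prior × product of the symptom likelihoods:
  Venen syndrome: 0.58 × 0.07 × 0.93 = 0.037758
  Lumul: 0.42 × 0.44 × 0.10 = 0.01848
The unnormalized weights sum to 0.056238.
P(Lumul | evidence) = 0.01848 / 0.056238 ≈ 0.329.

0.329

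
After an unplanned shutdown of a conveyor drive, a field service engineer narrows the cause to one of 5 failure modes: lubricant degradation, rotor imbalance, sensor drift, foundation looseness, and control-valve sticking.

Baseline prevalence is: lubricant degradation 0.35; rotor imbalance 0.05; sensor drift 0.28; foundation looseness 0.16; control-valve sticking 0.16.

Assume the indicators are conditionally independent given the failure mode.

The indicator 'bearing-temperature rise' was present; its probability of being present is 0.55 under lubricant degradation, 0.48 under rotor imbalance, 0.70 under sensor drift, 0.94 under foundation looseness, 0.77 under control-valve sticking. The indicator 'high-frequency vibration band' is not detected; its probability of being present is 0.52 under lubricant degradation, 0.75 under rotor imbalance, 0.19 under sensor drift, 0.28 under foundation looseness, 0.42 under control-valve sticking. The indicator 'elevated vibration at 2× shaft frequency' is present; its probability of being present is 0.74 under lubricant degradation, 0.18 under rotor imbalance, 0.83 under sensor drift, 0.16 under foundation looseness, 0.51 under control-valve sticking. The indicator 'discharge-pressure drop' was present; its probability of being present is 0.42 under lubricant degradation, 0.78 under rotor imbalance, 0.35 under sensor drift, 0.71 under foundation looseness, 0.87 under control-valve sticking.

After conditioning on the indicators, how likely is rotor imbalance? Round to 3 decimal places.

By Bayes' rule with conditional independence, the unnormalized weight for each hypothesis is prior × ∏ likelihoods (using 1 − P(present | H) for each absent indicator):
  lubricant degradation: 0.35 × 0.55 × (1 − 0.52) × 0.74 × 0.42 = 0.028718
  rotor imbalance: 0.05 × 0.48 × (1 − 0.75) × 0.18 × 0.78 = 0.0008424
  sensor drift: 0.28 × 0.70 × (1 − 0.19) × 0.83 × 0.35 = 0.04612
  foundation looseness: 0.16 × 0.94 × (1 − 0.28) × 0.16 × 0.71 = 0.012302
  control-valve sticking: 0.16 × 0.77 × (1 − 0.42) × 0.51 × 0.87 = 0.031705
The unnormalized weights sum to 0.11969.
P(rotor imbalance | evidence) = 0.0008424 / 0.11969 ≈ 0.007.

0.007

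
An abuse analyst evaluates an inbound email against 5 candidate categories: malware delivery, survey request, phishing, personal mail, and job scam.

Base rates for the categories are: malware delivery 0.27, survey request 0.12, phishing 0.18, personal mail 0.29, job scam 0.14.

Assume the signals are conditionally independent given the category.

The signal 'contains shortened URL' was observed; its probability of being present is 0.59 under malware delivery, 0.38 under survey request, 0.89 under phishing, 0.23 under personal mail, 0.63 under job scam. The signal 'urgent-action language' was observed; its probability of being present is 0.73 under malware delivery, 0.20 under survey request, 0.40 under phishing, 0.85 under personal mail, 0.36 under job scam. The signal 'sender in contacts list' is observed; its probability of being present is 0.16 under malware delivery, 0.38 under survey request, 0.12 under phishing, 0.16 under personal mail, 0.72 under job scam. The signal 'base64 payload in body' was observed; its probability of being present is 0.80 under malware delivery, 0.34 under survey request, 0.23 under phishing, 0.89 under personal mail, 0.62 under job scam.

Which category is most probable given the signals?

By Bayes' rule with conditional independence, the unnormalized weight for each hypothesis is prior × ∏ likelihoods:
  malware delivery: 0.27 × 0.59 × 0.73 × 0.16 × 0.80 = 0.014885
  survey request: 0.12 × 0.38 × 0.20 × 0.38 × 0.34 = 0.0011783
  phishing: 0.18 × 0.89 × 0.40 × 0.12 × 0.23 = 0.0017686
  personal mail: 0.29 × 0.23 × 0.85 × 0.16 × 0.89 = 0.0080734
  job scam: 0.14 × 0.63 × 0.36 × 0.72 × 0.62 = 0.014174
Normalizing constant Z = 0.014885 + 0.0011783 + 0.0017686 + 0.0080734 + 0.014174 = 0.040079.
P(malware delivery | evidence) ≈ 0.014885 / 0.040079 ≈ 0.371
P(survey request | evidence) ≈ 0.0011783 / 0.040079 ≈ 0.029
P(phishing | evidence) ≈ 0.0017686 / 0.040079 ≈ 0.044
P(personal mail | evidence) ≈ 0.0080734 / 0.040079 ≈ 0.201
P(job scam | evidence) ≈ 0.014174 / 0.040079 ≈ 0.354
The largest is 0.371, so malware delivery is most probable.

malware delivery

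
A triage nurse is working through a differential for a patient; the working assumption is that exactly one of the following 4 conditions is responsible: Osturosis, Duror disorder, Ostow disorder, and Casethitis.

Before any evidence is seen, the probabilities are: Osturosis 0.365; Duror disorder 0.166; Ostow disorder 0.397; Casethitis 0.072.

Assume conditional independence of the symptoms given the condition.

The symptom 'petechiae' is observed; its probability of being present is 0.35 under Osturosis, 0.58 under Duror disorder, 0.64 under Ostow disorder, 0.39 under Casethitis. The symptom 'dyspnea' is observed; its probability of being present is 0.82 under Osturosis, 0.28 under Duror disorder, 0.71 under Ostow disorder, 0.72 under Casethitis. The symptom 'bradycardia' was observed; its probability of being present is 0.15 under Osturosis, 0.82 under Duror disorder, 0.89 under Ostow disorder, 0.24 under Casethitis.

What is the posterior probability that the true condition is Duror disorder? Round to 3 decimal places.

0.109

For each hypothesis, the unnormalized posterior weight is prior × product of the symptom likelihoods:
  Osturosis: 0.365 × 0.35 × 0.82 × 0.15 = 0.015713
  Duror disorder: 0.166 × 0.58 × 0.28 × 0.82 = 0.022106
  Ostow disorder: 0.397 × 0.64 × 0.71 × 0.89 = 0.16055
  Casethitis: 0.072 × 0.39 × 0.72 × 0.24 = 0.0048522
Marginal likelihood of the evidence = 0.20322.
P(Duror disorder | evidence) = 0.022106 / 0.20322 ≈ 0.109.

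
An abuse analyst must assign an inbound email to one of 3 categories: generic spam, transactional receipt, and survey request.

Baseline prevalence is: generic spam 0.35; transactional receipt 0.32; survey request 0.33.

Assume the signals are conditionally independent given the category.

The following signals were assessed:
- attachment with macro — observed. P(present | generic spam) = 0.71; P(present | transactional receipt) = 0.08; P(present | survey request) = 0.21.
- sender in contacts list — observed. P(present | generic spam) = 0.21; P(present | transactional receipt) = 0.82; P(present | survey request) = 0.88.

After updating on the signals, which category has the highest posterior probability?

By Bayes' rule with conditional independence, the unnormalized weight for each hypothesis is prior × ∏ likelihoods:
  generic spam: 0.35 × 0.71 × 0.21 = 0.052185
  transactional receipt: 0.32 × 0.08 × 0.82 = 0.020992
  survey request: 0.33 × 0.21 × 0.88 = 0.060984
The unnormalized weights sum to 0.13416.
P(generic spam | evidence) ≈ 0.052185 / 0.13416 ≈ 0.389
P(transactional receipt | evidence) ≈ 0.020992 / 0.13416 ≈ 0.156
P(survey request | evidence) ≈ 0.060984 / 0.13416 ≈ 0.455
The largest is 0.455, so survey request is most probable.

survey request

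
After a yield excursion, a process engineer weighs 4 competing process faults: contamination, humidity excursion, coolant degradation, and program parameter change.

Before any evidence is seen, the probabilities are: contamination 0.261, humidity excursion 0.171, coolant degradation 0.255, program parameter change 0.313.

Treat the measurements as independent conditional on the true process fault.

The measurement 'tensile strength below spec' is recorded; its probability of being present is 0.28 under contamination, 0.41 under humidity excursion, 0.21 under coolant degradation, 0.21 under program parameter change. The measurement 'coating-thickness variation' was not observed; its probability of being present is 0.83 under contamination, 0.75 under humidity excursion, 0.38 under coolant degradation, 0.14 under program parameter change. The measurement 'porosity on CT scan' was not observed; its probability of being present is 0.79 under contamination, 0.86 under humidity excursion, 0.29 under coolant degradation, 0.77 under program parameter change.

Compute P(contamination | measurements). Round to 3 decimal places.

By Bayes' rule with conditional independence, the unnormalized weight for each hypothesis is prior × ∏ likelihoods (using 1 − P(present | H) for each absent measurement):
  contamination: 0.261 × 0.28 × (1 − 0.83) × (1 − 0.79) = 0.002609
  humidity excursion: 0.171 × 0.41 × (1 − 0.75) × (1 − 0.86) = 0.0024539
  coolant degradation: 0.255 × 0.21 × (1 − 0.38) × (1 − 0.29) = 0.023573
  program parameter change: 0.313 × 0.21 × (1 − 0.14) × (1 − 0.77) = 0.013001
Marginal likelihood of the evidence = 0.041637.
P(contamination | evidence) = 0.002609 / 0.041637 ≈ 0.063.

0.063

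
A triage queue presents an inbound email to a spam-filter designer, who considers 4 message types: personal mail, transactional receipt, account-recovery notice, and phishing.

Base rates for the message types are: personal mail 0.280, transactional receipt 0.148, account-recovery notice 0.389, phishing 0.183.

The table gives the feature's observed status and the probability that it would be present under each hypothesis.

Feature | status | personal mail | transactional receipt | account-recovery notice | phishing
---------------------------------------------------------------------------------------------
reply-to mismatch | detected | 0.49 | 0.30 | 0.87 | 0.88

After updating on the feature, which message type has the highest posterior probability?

For each hypothesis, the unnormalized posterior weight is prior × likelihood:
  personal mail: 0.280 × 0.49 = 0.1372
  transactional receipt: 0.148 × 0.30 = 0.0444
  account-recovery notice: 0.389 × 0.87 = 0.33843
  phishing: 0.183 × 0.88 = 0.16104
Normalizing constant Z = 0.1372 + 0.0444 + 0.33843 + 0.16104 = 0.68107.
P(personal mail | evidence) ≈ 0.1372 / 0.68107 ≈ 0.201
P(transactional receipt | evidence) ≈ 0.0444 / 0.68107 ≈ 0.065
P(account-recovery notice | evidence) ≈ 0.33843 / 0.68107 ≈ 0.497
P(phishing | evidence) ≈ 0.16104 / 0.68107 ≈ 0.236
The largest is 0.497, so account-recovery notice is most probable.

account-recovery notice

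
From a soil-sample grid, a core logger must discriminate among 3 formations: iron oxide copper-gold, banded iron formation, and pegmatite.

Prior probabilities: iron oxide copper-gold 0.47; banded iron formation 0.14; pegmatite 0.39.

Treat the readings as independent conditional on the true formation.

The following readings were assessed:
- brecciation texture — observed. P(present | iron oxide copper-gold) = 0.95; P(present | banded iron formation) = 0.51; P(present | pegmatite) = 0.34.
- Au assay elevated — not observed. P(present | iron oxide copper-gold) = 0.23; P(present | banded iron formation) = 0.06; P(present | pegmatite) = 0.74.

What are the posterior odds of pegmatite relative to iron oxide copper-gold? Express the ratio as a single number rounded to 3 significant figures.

0.100

Unnormalized posterior weight (prior times the reading likelihoods) for each of the two hypotheses (using 1 − P(present | H) for each absent reading):
  pegmatite: 0.39 × 0.34 × (1 − 0.74) = 0.034476
  iron oxide copper-gold: 0.47 × 0.95 × (1 − 0.23) = 0.3438
Posterior odds = 0.034476 / 0.3438 ≈ 0.100.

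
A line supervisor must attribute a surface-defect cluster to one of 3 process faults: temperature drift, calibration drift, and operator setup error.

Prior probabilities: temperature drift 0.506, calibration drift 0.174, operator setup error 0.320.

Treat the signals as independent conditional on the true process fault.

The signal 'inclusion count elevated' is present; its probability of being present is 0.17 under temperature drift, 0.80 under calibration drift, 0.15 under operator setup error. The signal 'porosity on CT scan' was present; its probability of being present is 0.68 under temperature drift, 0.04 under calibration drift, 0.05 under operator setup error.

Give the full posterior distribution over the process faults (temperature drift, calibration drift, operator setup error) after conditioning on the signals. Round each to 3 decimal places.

0.880, 0.084, 0.036

Multiply each prior by the joint likelihood of the signal pattern:
  temperature drift: 0.506 × 0.17 × 0.68 = 0.058494
  calibration drift: 0.174 × 0.80 × 0.04 = 0.005568
  operator setup error: 0.320 × 0.15 × 0.05 = 0.0024
Marginal likelihood of the evidence = 0.066462.
P(temperature drift | evidence) = 0.058494 / 0.066462 ≈ 0.880
P(calibration drift | evidence) = 0.005568 / 0.066462 ≈ 0.084
P(operator setup error | evidence) = 0.0024 / 0.066462 ≈ 0.036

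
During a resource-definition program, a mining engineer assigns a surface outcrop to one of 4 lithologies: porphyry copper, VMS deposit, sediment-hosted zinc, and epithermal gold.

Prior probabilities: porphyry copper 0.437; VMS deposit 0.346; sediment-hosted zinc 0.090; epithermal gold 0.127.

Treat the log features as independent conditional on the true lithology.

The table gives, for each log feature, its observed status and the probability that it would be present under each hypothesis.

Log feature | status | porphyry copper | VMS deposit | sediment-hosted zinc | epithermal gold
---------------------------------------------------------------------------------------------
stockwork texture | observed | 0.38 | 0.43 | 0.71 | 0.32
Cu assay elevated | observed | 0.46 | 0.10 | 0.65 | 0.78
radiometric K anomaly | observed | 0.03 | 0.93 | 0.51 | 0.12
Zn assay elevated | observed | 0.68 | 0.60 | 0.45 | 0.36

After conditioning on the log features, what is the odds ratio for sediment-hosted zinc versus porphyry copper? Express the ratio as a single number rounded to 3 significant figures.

Unnormalized posterior weight (prior times the log feature likelihoods) for each of the two hypotheses:
  sediment-hosted zinc: 0.090 × 0.71 × 0.65 × 0.51 × 0.45 = 0.0095323
  porphyry copper: 0.437 × 0.38 × 0.46 × 0.03 × 0.68 = 0.0015583
Posterior odds = 0.0095323 / 0.0015583 ≈ 6.12.

6.12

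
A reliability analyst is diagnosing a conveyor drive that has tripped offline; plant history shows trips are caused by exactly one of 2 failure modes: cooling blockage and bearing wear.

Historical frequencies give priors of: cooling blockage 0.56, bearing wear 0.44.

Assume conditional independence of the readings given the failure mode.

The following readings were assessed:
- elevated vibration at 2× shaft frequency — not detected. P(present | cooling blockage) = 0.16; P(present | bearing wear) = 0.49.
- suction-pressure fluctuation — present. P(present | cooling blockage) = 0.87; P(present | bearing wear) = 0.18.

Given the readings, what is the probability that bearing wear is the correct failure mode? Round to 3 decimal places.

0.090

For each hypothesis, the unnormalized posterior weight is prior × product of the reading likelihoods (using 1 − P(present | H) for each absent reading):
  cooling blockage: 0.56 × (1 − 0.16) × 0.87 = 0.40925
  bearing wear: 0.44 × (1 − 0.49) × 0.18 = 0.040392
Marginal likelihood of the evidence = 0.44964.
P(bearing wear | evidence) = 0.040392 / 0.44964 ≈ 0.090.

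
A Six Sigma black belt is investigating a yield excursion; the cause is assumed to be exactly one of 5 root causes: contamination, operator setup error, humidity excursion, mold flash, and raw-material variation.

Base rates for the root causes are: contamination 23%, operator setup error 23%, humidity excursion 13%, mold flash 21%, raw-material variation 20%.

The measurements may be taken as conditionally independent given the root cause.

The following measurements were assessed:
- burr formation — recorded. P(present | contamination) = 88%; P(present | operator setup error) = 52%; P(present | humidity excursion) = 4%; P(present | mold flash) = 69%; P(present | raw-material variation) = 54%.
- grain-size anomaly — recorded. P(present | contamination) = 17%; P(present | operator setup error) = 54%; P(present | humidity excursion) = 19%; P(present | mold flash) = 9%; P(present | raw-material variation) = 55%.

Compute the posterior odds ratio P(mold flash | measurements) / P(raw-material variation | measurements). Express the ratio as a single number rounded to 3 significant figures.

Posterior odds equal prior odds times the likelihood ratio; only the two competing hypotheses matter.
  mold flash: 0.21 × 0.69 × 0.09 = 0.013041
  raw-material variation: 0.20 × 0.54 × 0.55 = 0.0594
Posterior odds = 0.013041 / 0.0594 ≈ 0.220.

0.220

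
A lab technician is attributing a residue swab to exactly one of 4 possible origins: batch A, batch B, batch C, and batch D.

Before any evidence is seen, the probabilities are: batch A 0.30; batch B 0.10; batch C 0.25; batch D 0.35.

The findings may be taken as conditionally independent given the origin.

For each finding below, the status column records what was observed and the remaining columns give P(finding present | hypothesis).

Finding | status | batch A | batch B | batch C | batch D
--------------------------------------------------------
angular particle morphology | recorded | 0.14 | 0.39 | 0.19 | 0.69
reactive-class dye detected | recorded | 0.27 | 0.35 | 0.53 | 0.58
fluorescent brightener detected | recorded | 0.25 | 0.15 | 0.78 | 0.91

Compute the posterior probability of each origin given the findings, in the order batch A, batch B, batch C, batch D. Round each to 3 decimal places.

0.019, 0.013, 0.129, 0.839

Multiply each prior by the joint likelihood of the evidence pattern:
  batch A: 0.30 × 0.14 × 0.27 × 0.25 = 0.002835
  batch B: 0.10 × 0.39 × 0.35 × 0.15 = 0.0020475
  batch C: 0.25 × 0.19 × 0.53 × 0.78 = 0.019637
  batch D: 0.35 × 0.69 × 0.58 × 0.91 = 0.12746
Normalizing constant Z = 0.002835 + 0.0020475 + 0.019637 + 0.12746 = 0.15198.
P(batch A | evidence) = 0.002835 / 0.15198 ≈ 0.019
P(batch B | evidence) = 0.0020475 / 0.15198 ≈ 0.013
P(batch C | evidence) = 0.019637 / 0.15198 ≈ 0.129
P(batch D | evidence) = 0.12746 / 0.15198 ≈ 0.839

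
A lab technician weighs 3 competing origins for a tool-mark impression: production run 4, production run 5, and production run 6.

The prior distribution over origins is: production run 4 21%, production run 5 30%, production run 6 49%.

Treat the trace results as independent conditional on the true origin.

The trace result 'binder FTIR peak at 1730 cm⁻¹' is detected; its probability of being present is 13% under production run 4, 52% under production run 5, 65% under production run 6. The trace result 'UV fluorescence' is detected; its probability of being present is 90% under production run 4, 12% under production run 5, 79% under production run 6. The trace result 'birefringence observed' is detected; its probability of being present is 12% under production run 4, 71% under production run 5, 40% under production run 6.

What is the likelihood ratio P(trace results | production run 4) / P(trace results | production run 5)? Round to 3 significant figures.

Take the product of per-trace result likelihoods under each hypothesis, then divide.
  production run 4: 0.13 × 0.90 × 0.12 = 0.01404
  production run 5: 0.52 × 0.12 × 0.71 = 0.044304
Bayes factor = 0.01404 / 0.044304 ≈ 0.317

0.317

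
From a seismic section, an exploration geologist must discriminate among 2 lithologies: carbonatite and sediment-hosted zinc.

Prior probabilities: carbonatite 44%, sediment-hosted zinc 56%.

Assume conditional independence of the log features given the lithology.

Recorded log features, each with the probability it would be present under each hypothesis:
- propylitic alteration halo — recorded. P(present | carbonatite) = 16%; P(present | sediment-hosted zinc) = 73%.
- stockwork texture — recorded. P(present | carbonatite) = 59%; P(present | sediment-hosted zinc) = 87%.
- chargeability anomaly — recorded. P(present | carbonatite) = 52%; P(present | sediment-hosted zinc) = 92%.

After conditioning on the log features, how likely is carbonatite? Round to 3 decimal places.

0.062

By Bayes' rule with conditional independence, the unnormalized weight for each hypothesis is prior × ∏ likelihoods:
  carbonatite: 0.44 × 0.16 × 0.59 × 0.52 = 0.021599
  sediment-hosted zinc: 0.56 × 0.73 × 0.87 × 0.92 = 0.3272
Marginal likelihood of the evidence = 0.3488.
P(carbonatite | evidence) = 0.021599 / 0.3488 ≈ 0.062.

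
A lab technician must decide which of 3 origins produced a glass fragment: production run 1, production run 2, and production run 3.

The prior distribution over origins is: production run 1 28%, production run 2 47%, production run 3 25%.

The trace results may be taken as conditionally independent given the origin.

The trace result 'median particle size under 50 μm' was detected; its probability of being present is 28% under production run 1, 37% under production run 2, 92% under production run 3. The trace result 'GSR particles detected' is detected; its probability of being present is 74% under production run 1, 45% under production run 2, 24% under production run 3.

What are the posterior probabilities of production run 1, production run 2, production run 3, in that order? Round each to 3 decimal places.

0.303, 0.409, 0.288

By Bayes' rule with conditional independence, the unnormalized weight for each hypothesis is prior × ∏ likelihoods:
  production run 1: 0.28 × 0.28 × 0.74 = 0.058016
  production run 2: 0.47 × 0.37 × 0.45 = 0.078255
  production run 3: 0.25 × 0.92 × 0.24 = 0.0552
The unnormalized weights sum to 0.19147.
P(production run 1 | evidence) = 0.058016 / 0.19147 ≈ 0.303
P(production run 2 | evidence) = 0.078255 / 0.19147 ≈ 0.409
P(production run 3 | evidence) = 0.0552 / 0.19147 ≈ 0.288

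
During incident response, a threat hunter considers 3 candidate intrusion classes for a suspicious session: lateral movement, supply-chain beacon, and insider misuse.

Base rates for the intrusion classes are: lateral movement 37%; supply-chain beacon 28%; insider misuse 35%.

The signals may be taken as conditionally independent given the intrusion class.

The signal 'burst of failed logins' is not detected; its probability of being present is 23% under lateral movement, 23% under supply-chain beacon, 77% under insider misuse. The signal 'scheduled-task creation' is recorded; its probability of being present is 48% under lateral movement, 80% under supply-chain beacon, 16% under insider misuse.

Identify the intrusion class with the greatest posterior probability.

By Bayes' rule with conditional independence, the unnormalized weight for each hypothesis is prior × ∏ likelihoods (using 1 − P(present | H) for each absent signal):
  lateral movement: 0.37 × (1 − 0.23) × 0.48 = 0.13675
  supply-chain beacon: 0.28 × (1 − 0.23) × 0.80 = 0.17248
  insider misuse: 0.35 × (1 − 0.77) × 0.16 = 0.01288
The unnormalized weights sum to 0.32211.
P(lateral movement | evidence) ≈ 0.13675 / 0.32211 ≈ 0.425
P(supply-chain beacon | evidence) ≈ 0.17248 / 0.32211 ≈ 0.535
P(insider misuse | evidence) ≈ 0.01288 / 0.32211 ≈ 0.040
The largest is 0.535, so supply-chain beacon is most probable.

supply-chain beacon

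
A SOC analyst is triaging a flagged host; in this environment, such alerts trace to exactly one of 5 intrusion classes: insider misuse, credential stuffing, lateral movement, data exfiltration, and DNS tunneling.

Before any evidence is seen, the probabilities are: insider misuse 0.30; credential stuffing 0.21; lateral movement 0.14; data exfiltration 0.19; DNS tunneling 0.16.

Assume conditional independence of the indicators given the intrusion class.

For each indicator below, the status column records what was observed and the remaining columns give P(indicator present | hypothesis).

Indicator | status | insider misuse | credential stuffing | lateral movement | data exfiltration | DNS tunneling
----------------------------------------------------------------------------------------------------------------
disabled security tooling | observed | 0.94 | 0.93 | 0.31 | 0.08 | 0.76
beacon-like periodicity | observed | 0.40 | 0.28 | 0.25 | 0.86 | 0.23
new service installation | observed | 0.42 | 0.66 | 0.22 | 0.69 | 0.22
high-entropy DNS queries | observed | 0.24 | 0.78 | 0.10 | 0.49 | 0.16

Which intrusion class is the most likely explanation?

For each hypothesis, the unnormalized posterior weight is prior × product of the indicator likelihoods:
  insider misuse: 0.30 × 0.94 × 0.40 × 0.42 × 0.24 = 0.01137
  credential stuffing: 0.21 × 0.93 × 0.28 × 0.66 × 0.78 = 0.028151
  lateral movement: 0.14 × 0.31 × 0.25 × 0.22 × 0.10 = 0.0002387
  data exfiltration: 0.19 × 0.08 × 0.86 × 0.69 × 0.49 = 0.0044196
  DNS tunneling: 0.16 × 0.76 × 0.23 × 0.22 × 0.16 = 0.00098447
Normalizing constant Z = 0.01137 + 0.028151 + 0.0002387 + 0.0044196 + 0.00098447 = 0.045164.
P(insider misuse | evidence) ≈ 0.01137 / 0.045164 ≈ 0.252
P(credential stuffing | evidence) ≈ 0.028151 / 0.045164 ≈ 0.623
P(lateral movement | evidence) ≈ 0.0002387 / 0.045164 ≈ 0.005
P(data exfiltration | evidence) ≈ 0.0044196 / 0.045164 ≈ 0.098
P(DNS tunneling | evidence) ≈ 0.00098447 / 0.045164 ≈ 0.022
The largest is 0.623, so credential stuffing is most probable.

credential stuffing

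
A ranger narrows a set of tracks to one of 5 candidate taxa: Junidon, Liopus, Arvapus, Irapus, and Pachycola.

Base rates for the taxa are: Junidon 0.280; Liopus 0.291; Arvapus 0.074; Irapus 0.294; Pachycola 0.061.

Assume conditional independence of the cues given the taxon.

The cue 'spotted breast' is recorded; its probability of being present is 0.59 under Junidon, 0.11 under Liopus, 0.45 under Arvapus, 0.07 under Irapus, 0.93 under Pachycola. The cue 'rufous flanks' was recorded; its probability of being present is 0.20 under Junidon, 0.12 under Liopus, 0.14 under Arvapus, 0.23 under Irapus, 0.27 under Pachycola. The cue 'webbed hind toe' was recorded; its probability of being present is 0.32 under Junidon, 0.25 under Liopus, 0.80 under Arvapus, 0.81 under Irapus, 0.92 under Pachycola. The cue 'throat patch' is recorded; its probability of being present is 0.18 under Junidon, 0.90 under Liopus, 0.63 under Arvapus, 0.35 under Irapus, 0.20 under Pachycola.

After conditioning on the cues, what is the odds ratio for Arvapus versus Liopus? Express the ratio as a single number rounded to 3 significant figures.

2.72

Posterior odds equal prior odds times the likelihood ratio; only the two competing hypotheses matter.
  Arvapus: 0.074 × 0.45 × 0.14 × 0.80 × 0.63 = 0.0023496
  Liopus: 0.291 × 0.11 × 0.12 × 0.25 × 0.90 = 0.00086427
Posterior odds = 0.0023496 / 0.00086427 ≈ 2.72.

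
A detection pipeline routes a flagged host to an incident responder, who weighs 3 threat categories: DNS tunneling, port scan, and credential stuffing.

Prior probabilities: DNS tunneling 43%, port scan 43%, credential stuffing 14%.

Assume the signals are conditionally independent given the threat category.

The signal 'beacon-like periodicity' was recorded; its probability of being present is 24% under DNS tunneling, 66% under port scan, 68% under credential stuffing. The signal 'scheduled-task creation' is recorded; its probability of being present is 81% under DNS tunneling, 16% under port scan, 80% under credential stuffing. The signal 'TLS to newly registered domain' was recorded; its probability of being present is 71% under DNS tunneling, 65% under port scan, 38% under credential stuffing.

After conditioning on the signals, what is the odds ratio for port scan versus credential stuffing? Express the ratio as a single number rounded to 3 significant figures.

1.02

Unnormalized posterior weight (prior times the signal likelihoods) for each of the two hypotheses:
  port scan: 0.43 × 0.66 × 0.16 × 0.65 = 0.029515
  credential stuffing: 0.14 × 0.68 × 0.80 × 0.38 = 0.028941
Odds(port scan : credential stuffing) = 0.029515 / 0.028941 ≈ 1.02.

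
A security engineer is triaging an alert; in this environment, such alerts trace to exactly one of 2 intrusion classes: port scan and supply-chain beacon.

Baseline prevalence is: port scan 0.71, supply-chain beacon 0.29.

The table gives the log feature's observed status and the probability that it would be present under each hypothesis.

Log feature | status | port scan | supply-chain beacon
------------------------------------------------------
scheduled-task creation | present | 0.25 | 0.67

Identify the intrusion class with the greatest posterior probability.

For each hypothesis, the unnormalized posterior weight is prior × likelihood:
  port scan: 0.71 × 0.25 = 0.1775
  supply-chain beacon: 0.29 × 0.67 = 0.1943
The unnormalized weights sum to 0.3718.
P(port scan | evidence) ≈ 0.1775 / 0.3718 ≈ 0.477
P(supply-chain beacon | evidence) ≈ 0.1943 / 0.3718 ≈ 0.523
The largest is 0.523, so supply-chain beacon is most probable.

supply-chain beacon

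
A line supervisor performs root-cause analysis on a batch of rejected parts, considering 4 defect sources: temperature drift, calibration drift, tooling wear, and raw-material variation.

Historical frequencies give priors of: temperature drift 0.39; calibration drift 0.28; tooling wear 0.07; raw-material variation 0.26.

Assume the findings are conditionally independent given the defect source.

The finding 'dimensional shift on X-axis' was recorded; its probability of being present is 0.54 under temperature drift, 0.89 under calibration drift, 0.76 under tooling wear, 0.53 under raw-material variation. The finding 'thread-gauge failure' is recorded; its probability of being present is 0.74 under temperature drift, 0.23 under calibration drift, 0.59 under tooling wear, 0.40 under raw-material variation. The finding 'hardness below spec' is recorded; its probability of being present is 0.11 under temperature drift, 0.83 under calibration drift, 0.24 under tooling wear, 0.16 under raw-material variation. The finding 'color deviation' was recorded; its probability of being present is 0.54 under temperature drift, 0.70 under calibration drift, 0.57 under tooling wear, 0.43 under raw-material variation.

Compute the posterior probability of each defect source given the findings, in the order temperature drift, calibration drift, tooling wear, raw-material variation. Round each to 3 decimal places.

Multiply each prior by the joint likelihood of the evidence pattern:
  temperature drift: 0.39 × 0.54 × 0.74 × 0.11 × 0.54 = 0.0092571
  calibration drift: 0.28 × 0.89 × 0.23 × 0.83 × 0.70 = 0.033301
  tooling wear: 0.07 × 0.76 × 0.59 × 0.24 × 0.57 = 0.0042939
  raw-material variation: 0.26 × 0.53 × 0.40 × 0.16 × 0.43 = 0.0037923
The unnormalized weights sum to 0.050644.
P(temperature drift | evidence) = 0.0092571 / 0.050644 ≈ 0.183
P(calibration drift | evidence) = 0.033301 / 0.050644 ≈ 0.658
P(tooling wear | evidence) = 0.0042939 / 0.050644 ≈ 0.085
P(raw-material variation | evidence) = 0.0037923 / 0.050644 ≈ 0.075

0.183, 0.658, 0.085, 0.075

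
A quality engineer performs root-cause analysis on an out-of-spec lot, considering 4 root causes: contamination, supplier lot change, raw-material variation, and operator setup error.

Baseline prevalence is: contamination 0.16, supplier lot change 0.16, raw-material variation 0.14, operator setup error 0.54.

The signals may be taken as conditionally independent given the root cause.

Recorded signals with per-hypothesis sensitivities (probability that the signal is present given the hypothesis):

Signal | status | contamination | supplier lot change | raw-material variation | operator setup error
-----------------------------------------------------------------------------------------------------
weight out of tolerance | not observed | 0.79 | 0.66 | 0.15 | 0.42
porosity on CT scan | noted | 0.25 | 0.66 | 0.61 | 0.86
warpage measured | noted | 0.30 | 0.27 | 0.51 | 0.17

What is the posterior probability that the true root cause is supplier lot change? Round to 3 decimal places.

By Bayes' rule with conditional independence, the unnormalized weight for each hypothesis is prior × ∏ likelihoods (using 1 − P(present | H) for each absent signal):
  contamination: 0.16 × (1 − 0.79) × 0.25 × 0.30 = 0.00252
  supplier lot change: 0.16 × (1 − 0.66) × 0.66 × 0.27 = 0.0096941
  raw-material variation: 0.14 × (1 − 0.15) × 0.61 × 0.51 = 0.037021
  operator setup error: 0.54 × (1 − 0.42) × 0.86 × 0.17 = 0.04579
The unnormalized weights sum to 0.095025.
P(supplier lot change | evidence) = 0.0096941 / 0.095025 ≈ 0.102.

0.102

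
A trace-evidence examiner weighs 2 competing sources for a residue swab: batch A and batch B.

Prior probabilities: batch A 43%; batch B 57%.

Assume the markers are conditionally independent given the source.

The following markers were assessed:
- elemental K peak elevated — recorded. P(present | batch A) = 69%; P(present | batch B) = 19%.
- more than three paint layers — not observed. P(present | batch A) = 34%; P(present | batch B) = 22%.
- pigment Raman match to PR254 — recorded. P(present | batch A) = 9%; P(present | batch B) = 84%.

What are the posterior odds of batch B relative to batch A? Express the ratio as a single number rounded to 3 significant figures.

4.03

Posterior odds equal prior odds times the likelihood ratio; only the two competing hypotheses matter (using 1 − P(present | H) for each absent marker).
  batch B: 0.57 × 0.19 × (1 − 0.22) × 0.84 = 0.070958
  batch A: 0.43 × 0.69 × (1 − 0.34) × 0.09 = 0.017624
Odds(batch B : batch A) = 0.070958 / 0.017624 ≈ 4.03.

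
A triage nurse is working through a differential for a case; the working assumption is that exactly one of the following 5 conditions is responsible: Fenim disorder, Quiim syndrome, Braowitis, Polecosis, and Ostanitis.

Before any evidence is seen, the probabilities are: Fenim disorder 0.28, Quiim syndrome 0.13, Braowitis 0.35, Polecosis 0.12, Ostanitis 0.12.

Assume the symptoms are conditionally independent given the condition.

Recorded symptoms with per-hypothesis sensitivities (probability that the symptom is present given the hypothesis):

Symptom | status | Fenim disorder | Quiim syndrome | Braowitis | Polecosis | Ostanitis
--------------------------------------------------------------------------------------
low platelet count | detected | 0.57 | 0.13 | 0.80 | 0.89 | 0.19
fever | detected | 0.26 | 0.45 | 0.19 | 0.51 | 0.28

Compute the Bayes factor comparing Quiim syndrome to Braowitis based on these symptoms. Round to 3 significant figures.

The Bayes factor is the ratio of the joint likelihoods of the symptom pattern under the two hypotheses.
  Quiim syndrome: 0.13 × 0.45 = 0.0585
  Braowitis: 0.80 × 0.19 = 0.152
Bayes factor = 0.0585 / 0.152 ≈ 0.385

0.385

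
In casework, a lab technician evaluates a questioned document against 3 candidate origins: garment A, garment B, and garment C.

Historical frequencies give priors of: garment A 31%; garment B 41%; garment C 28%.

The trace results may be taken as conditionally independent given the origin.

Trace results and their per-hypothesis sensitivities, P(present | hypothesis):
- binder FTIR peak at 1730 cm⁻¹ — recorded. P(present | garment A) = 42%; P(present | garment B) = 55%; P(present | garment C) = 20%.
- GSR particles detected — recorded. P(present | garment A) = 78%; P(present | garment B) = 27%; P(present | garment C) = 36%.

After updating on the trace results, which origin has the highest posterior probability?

By Bayes' rule with conditional independence, the unnormalized weight for each hypothesis is prior × ∏ likelihoods:
  garment A: 0.31 × 0.42 × 0.78 = 0.10156
  garment B: 0.41 × 0.55 × 0.27 = 0.060885
  garment C: 0.28 × 0.20 × 0.36 = 0.02016
The unnormalized weights sum to 0.1826.
P(garment A | evidence) ≈ 0.10156 / 0.1826 ≈ 0.556
P(garment B | evidence) ≈ 0.060885 / 0.1826 ≈ 0.333
P(garment C | evidence) ≈ 0.02016 / 0.1826 ≈ 0.110
The largest is 0.556, so garment A is most probable.

garment A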